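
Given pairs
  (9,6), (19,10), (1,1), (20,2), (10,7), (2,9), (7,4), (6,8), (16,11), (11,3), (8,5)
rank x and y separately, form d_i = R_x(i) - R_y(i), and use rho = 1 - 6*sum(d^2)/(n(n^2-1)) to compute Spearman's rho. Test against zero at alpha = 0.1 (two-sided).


Step 1: Rank x and y separately (midranks; no ties here).
rank(x): 9->6, 19->10, 1->1, 20->11, 10->7, 2->2, 7->4, 6->3, 16->9, 11->8, 8->5
rank(y): 6->6, 10->10, 1->1, 2->2, 7->7, 9->9, 4->4, 8->8, 11->11, 3->3, 5->5
Step 2: d_i = R_x(i) - R_y(i); compute d_i^2.
  (6-6)^2=0, (10-10)^2=0, (1-1)^2=0, (11-2)^2=81, (7-7)^2=0, (2-9)^2=49, (4-4)^2=0, (3-8)^2=25, (9-11)^2=4, (8-3)^2=25, (5-5)^2=0
sum(d^2) = 184.
Step 3: rho = 1 - 6*184 / (11*(11^2 - 1)) = 1 - 1104/1320 = 0.163636.
Step 4: Under H0, t = rho * sqrt((n-2)/(1-rho^2)) = 0.4976 ~ t(9).
Step 5: Two-sided p-value from the t-distribution with 9 df = 0.630685.
Step 6: alpha = 0.1. fail to reject H0.

rho = 0.1636, p = 0.630685, fail to reject H0 at alpha = 0.1.


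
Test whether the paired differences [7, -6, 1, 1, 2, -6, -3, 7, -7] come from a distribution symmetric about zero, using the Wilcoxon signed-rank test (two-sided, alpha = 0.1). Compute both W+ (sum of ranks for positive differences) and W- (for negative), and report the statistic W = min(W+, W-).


Step 1: Drop any zero differences (none here) and take |d_i|.
|d| = [7, 6, 1, 1, 2, 6, 3, 7, 7]
Step 2: Midrank |d_i| (ties get averaged ranks).
ranks: |7|->8, |6|->5.5, |1|->1.5, |1|->1.5, |2|->3, |6|->5.5, |3|->4, |7|->8, |7|->8
Step 3: Attach original signs; sum ranks with positive sign and with negative sign.
W+ = 8 + 1.5 + 1.5 + 3 + 8 = 22
W- = 5.5 + 5.5 + 4 + 8 = 23
(Check: W+ + W- = 45 should equal n(n+1)/2 = 45.)
Step 4: Test statistic W = min(W+, W-) = 22.
Step 5: Ties in |d|, so use the tie-corrected normal approximation.
        E[W] = n(n+1)/4 = 9*10/4 = 22.5.
        Tie groups: |d|=1 (t=2), |d|=6 (t=2), |d|=7 (t=3); sum(t^3 - t) = 36.
        Var[W] = n(n+1)(2n+1)/24 - sum(t^3-t)/48 = 1710/24 - 36/48 = 70.5.
        z = (W - E[W]) / sqrt(Var[W]) = (22 - 22.5) / 8.3964 = -0.0595.
        Two-sided p = 2*Phi(z) = 0.952515.
Step 6: alpha = 0.1. fail to reject H0.

W+ = 22, W- = 23, W = min = 22, p = 0.952515, fail to reject H0.


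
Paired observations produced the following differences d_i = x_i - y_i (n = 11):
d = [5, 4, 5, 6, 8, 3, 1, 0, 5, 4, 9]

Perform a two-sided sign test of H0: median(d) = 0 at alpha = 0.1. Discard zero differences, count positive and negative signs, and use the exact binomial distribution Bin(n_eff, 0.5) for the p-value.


Step 1: Discard zero differences. Original n = 11; n_eff = number of nonzero differences = 10.
Nonzero differences (with sign): +5, +4, +5, +6, +8, +3, +1, +5, +4, +9
Step 2: Count signs: positive = 10, negative = 0.
Step 3: Under H0: P(positive) = 0.5, so the number of positives S ~ Bin(10, 0.5).
Step 4: Two-sided exact p-value = sum of Bin(10,0.5) probabilities at or below the observed probability = 0.001953.
Step 5: alpha = 0.1. reject H0.

n_eff = 10, pos = 10, neg = 0, p = 0.001953, reject H0.


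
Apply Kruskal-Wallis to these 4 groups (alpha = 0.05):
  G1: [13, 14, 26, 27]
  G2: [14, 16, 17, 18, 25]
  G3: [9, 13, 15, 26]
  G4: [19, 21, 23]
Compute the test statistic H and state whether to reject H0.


Step 1: Combine all N = 16 observations and assign midranks.
sorted (value, group, rank): (9,G3,1), (13,G1,2.5), (13,G3,2.5), (14,G1,4.5), (14,G2,4.5), (15,G3,6), (16,G2,7), (17,G2,8), (18,G2,9), (19,G4,10), (21,G4,11), (23,G4,12), (25,G2,13), (26,G1,14.5), (26,G3,14.5), (27,G1,16)
Step 2: Sum ranks within each group.
R_1 = 37.5 (n_1 = 4)
R_2 = 41.5 (n_2 = 5)
R_3 = 24 (n_3 = 4)
R_4 = 33 (n_4 = 3)
Step 3: H = 12/(N(N+1)) * sum(R_i^2/n_i) - 3(N+1)
     = 12/(16*17) * (37.5^2/4 + 41.5^2/5 + 24^2/4 + 33^2/3) - 3*17
     = 0.044118 * 1203.01 - 51
     = 2.074081.
Step 4: Ties present; correction factor C = 1 - 18/(16^3 - 16) = 0.995588. Corrected H = 2.074081 / 0.995588 = 2.083272.
Step 5: Under H0, H ~ chi^2(3); p-value = 0.555304.
Step 6: alpha = 0.05. fail to reject H0.

H = 2.0833, df = 3, p = 0.555304, fail to reject H0.


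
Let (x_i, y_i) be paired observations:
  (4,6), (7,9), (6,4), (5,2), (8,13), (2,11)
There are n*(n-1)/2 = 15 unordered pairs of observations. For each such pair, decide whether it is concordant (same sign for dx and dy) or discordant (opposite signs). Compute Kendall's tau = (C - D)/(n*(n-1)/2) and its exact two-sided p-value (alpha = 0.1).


Step 1: Enumerate the 15 unordered pairs (i,j) with i<j and classify each by sign(x_j-x_i) * sign(y_j-y_i).
  (1,2):dx=+3,dy=+3->C; (1,3):dx=+2,dy=-2->D; (1,4):dx=+1,dy=-4->D; (1,5):dx=+4,dy=+7->C
  (1,6):dx=-2,dy=+5->D; (2,3):dx=-1,dy=-5->C; (2,4):dx=-2,dy=-7->C; (2,5):dx=+1,dy=+4->C
  (2,6):dx=-5,dy=+2->D; (3,4):dx=-1,dy=-2->C; (3,5):dx=+2,dy=+9->C; (3,6):dx=-4,dy=+7->D
  (4,5):dx=+3,dy=+11->C; (4,6):dx=-3,dy=+9->D; (5,6):dx=-6,dy=-2->C
Step 2: C = 9, D = 6, total pairs = 15.
Step 3: tau = (C - D)/(n(n-1)/2) = (9 - 6)/15 = 0.200000.
Step 4: Exact two-sided p-value (enumerate n! = 720 permutations of y under H0): p = 0.719444.
Step 5: alpha = 0.1. fail to reject H0.

tau_b = 0.2000 (C=9, D=6), p = 0.719444, fail to reject H0.


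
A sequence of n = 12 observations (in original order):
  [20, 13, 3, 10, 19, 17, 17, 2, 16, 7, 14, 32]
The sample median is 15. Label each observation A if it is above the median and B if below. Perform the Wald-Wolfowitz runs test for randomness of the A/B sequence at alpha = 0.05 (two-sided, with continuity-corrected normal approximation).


Step 1: Compute median = 15; label A = above, B = below.
Labels in order: ABBBAAABABBA  (n_A = 6, n_B = 6)
Step 2: Count runs R = 7.
Step 3: Under H0 (random ordering), E[R] = 2*n_A*n_B/(n_A+n_B) + 1 = 2*6*6/12 + 1 = 7.0000.
        Var[R] = 2*n_A*n_B*(2*n_A*n_B - n_A - n_B) / ((n_A+n_B)^2 * (n_A+n_B-1)) = 4320/1584 = 2.7273.
        SD[R] = 1.6514.
Step 4: R = E[R], so z = 0 with no continuity correction.
Step 5: Two-sided p-value via normal approximation = 2*(1 - Phi(|z|)) = 1.000000.
Step 6: alpha = 0.05. fail to reject H0.

R = 7, z = 0.0000, p = 1.000000, fail to reject H0.


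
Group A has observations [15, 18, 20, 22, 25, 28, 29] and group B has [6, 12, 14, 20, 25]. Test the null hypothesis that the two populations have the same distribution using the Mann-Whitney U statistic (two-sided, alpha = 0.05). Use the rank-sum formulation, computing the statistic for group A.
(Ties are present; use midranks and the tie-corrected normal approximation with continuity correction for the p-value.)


Step 1: Combine and sort all 12 observations; assign midranks.
sorted (value, group): (6,Y), (12,Y), (14,Y), (15,X), (18,X), (20,X), (20,Y), (22,X), (25,X), (25,Y), (28,X), (29,X)
ranks: 6->1, 12->2, 14->3, 15->4, 18->5, 20->6.5, 20->6.5, 22->8, 25->9.5, 25->9.5, 28->11, 29->12
Step 2: Rank sum for X: R1 = 4 + 5 + 6.5 + 8 + 9.5 + 11 + 12 = 56.
Step 3: U_X = R1 - n1(n1+1)/2 = 56 - 7*8/2 = 56 - 28 = 28.
       U_Y = n1*n2 - U_X = 35 - 28 = 7.
Step 4: Ties are present, so use the tie-corrected normal approximation (with continuity correction) for the p-value.
Step 5: p-value = 0.103164; compare to alpha = 0.05. fail to reject H0.

U_X = 28, p = 0.103164, fail to reject H0 at alpha = 0.05.


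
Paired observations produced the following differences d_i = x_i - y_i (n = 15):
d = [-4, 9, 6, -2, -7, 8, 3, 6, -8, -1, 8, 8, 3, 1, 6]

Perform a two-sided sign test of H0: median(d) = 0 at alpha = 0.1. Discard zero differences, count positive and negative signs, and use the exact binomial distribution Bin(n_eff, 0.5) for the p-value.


Step 1: Discard zero differences. Original n = 15; n_eff = number of nonzero differences = 15.
Nonzero differences (with sign): -4, +9, +6, -2, -7, +8, +3, +6, -8, -1, +8, +8, +3, +1, +6
Step 2: Count signs: positive = 10, negative = 5.
Step 3: Under H0: P(positive) = 0.5, so the number of positives S ~ Bin(15, 0.5).
Step 4: Two-sided exact p-value = sum of Bin(15,0.5) probabilities at or below the observed probability = 0.301758.
Step 5: alpha = 0.1. fail to reject H0.

n_eff = 15, pos = 10, neg = 5, p = 0.301758, fail to reject H0.


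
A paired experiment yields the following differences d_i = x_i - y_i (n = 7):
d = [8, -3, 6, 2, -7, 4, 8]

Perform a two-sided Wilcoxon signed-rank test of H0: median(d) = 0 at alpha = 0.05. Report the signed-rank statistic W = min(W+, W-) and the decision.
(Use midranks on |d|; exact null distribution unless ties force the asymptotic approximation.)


Step 1: Drop any zero differences (none here) and take |d_i|.
|d| = [8, 3, 6, 2, 7, 4, 8]
Step 2: Midrank |d_i| (ties get averaged ranks).
ranks: |8|->6.5, |3|->2, |6|->4, |2|->1, |7|->5, |4|->3, |8|->6.5
Step 3: Attach original signs; sum ranks with positive sign and with negative sign.
W+ = 6.5 + 4 + 1 + 3 + 6.5 = 21
W- = 2 + 5 = 7
(Check: W+ + W- = 28 should equal n(n+1)/2 = 28.)
Step 4: Test statistic W = min(W+, W-) = 7.
Step 5: Ties in |d|, so use the tie-corrected normal approximation.
        E[W] = n(n+1)/4 = 7*8/4 = 14.
        Tie groups: |d|=8 (t=2); sum(t^3 - t) = 6.
        Var[W] = n(n+1)(2n+1)/24 - sum(t^3-t)/48 = 840/24 - 6/48 = 34.875.
        z = (W - E[W]) / sqrt(Var[W]) = (7 - 14) / 5.9055 = -1.1853.
        Two-sided p = 2*Phi(z) = 0.235885.
Step 6: alpha = 0.05. fail to reject H0.

W+ = 21, W- = 7, W = min = 7, p = 0.235885, fail to reject H0.


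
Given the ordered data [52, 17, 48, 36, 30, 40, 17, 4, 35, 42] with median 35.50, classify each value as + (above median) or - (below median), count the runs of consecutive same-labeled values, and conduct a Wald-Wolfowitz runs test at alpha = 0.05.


Step 1: Compute median = 35.50; label A = above, B = below.
Labels in order: ABAABABBBA  (n_A = 5, n_B = 5)
Step 2: Count runs R = 7.
Step 3: Under H0 (random ordering), E[R] = 2*n_A*n_B/(n_A+n_B) + 1 = 2*5*5/10 + 1 = 6.0000.
        Var[R] = 2*n_A*n_B*(2*n_A*n_B - n_A - n_B) / ((n_A+n_B)^2 * (n_A+n_B-1)) = 2000/900 = 2.2222.
        SD[R] = 1.4907.
Step 4: Continuity-corrected z = (R - 0.5 - E[R]) / SD[R] = (7 - 0.5 - 6.0000) / 1.4907 = 0.3354.
Step 5: Two-sided p-value via normal approximation = 2*(1 - Phi(|z|)) = 0.737316.
Step 6: alpha = 0.05. fail to reject H0.

R = 7, z = 0.3354, p = 0.737316, fail to reject H0.


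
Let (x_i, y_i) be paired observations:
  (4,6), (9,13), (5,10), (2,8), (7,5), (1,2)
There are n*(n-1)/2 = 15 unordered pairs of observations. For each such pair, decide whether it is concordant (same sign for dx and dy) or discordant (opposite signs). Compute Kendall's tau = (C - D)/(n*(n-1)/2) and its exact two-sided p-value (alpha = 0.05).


Step 1: Enumerate the 15 unordered pairs (i,j) with i<j and classify each by sign(x_j-x_i) * sign(y_j-y_i).
  (1,2):dx=+5,dy=+7->C; (1,3):dx=+1,dy=+4->C; (1,4):dx=-2,dy=+2->D; (1,5):dx=+3,dy=-1->D
  (1,6):dx=-3,dy=-4->C; (2,3):dx=-4,dy=-3->C; (2,4):dx=-7,dy=-5->C; (2,5):dx=-2,dy=-8->C
  (2,6):dx=-8,dy=-11->C; (3,4):dx=-3,dy=-2->C; (3,5):dx=+2,dy=-5->D; (3,6):dx=-4,dy=-8->C
  (4,5):dx=+5,dy=-3->D; (4,6):dx=-1,dy=-6->C; (5,6):dx=-6,dy=-3->C
Step 2: C = 11, D = 4, total pairs = 15.
Step 3: tau = (C - D)/(n(n-1)/2) = (11 - 4)/15 = 0.466667.
Step 4: Exact two-sided p-value (enumerate n! = 720 permutations of y under H0): p = 0.272222.
Step 5: alpha = 0.05. fail to reject H0.

tau_b = 0.4667 (C=11, D=4), p = 0.272222, fail to reject H0.


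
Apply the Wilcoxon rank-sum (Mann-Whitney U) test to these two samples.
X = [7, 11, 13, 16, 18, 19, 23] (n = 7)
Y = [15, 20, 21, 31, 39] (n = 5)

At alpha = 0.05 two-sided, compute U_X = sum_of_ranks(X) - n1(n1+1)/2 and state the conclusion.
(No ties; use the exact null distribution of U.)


Step 1: Combine and sort all 12 observations; assign midranks.
sorted (value, group): (7,X), (11,X), (13,X), (15,Y), (16,X), (18,X), (19,X), (20,Y), (21,Y), (23,X), (31,Y), (39,Y)
ranks: 7->1, 11->2, 13->3, 15->4, 16->5, 18->6, 19->7, 20->8, 21->9, 23->10, 31->11, 39->12
Step 2: Rank sum for X: R1 = 1 + 2 + 3 + 5 + 6 + 7 + 10 = 34.
Step 3: U_X = R1 - n1(n1+1)/2 = 34 - 7*8/2 = 34 - 28 = 6.
       U_Y = n1*n2 - U_X = 35 - 6 = 29.
Step 4: No ties, so the exact null distribution of U (based on enumerating the C(12,7) = 792 equally likely rank assignments) gives the two-sided p-value.
Step 5: p-value = 0.073232; compare to alpha = 0.05. fail to reject H0.

U_X = 6, p = 0.073232, fail to reject H0 at alpha = 0.05.


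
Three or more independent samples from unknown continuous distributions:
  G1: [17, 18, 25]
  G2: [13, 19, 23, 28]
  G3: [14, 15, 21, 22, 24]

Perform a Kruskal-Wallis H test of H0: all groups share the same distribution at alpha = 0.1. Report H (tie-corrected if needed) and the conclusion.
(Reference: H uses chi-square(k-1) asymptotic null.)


Step 1: Combine all N = 12 observations and assign midranks.
sorted (value, group, rank): (13,G2,1), (14,G3,2), (15,G3,3), (17,G1,4), (18,G1,5), (19,G2,6), (21,G3,7), (22,G3,8), (23,G2,9), (24,G3,10), (25,G1,11), (28,G2,12)
Step 2: Sum ranks within each group.
R_1 = 20 (n_1 = 3)
R_2 = 28 (n_2 = 4)
R_3 = 30 (n_3 = 5)
Step 3: H = 12/(N(N+1)) * sum(R_i^2/n_i) - 3(N+1)
     = 12/(12*13) * (20^2/3 + 28^2/4 + 30^2/5) - 3*13
     = 0.076923 * 509.333 - 39
     = 0.179487.
Step 4: No ties, so H is used without correction.
Step 5: Under H0, H ~ chi^2(2); p-value = 0.914166.
Step 6: alpha = 0.1. fail to reject H0.

H = 0.1795, df = 2, p = 0.914166, fail to reject H0.


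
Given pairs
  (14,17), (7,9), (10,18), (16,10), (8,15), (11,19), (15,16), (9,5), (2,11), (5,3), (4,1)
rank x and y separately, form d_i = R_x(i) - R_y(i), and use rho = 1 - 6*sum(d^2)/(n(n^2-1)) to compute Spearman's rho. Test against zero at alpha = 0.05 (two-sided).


Step 1: Rank x and y separately (midranks; no ties here).
rank(x): 14->9, 7->4, 10->7, 16->11, 8->5, 11->8, 15->10, 9->6, 2->1, 5->3, 4->2
rank(y): 17->9, 9->4, 18->10, 10->5, 15->7, 19->11, 16->8, 5->3, 11->6, 3->2, 1->1
Step 2: d_i = R_x(i) - R_y(i); compute d_i^2.
  (9-9)^2=0, (4-4)^2=0, (7-10)^2=9, (11-5)^2=36, (5-7)^2=4, (8-11)^2=9, (10-8)^2=4, (6-3)^2=9, (1-6)^2=25, (3-2)^2=1, (2-1)^2=1
sum(d^2) = 98.
Step 3: rho = 1 - 6*98 / (11*(11^2 - 1)) = 1 - 588/1320 = 0.554545.
Step 4: Under H0, t = rho * sqrt((n-2)/(1-rho^2)) = 1.9992 ~ t(9).
Step 5: Two-sided p-value from the t-distribution with 9 df = 0.076652.
Step 6: alpha = 0.05. fail to reject H0.

rho = 0.5545, p = 0.076652, fail to reject H0 at alpha = 0.05.


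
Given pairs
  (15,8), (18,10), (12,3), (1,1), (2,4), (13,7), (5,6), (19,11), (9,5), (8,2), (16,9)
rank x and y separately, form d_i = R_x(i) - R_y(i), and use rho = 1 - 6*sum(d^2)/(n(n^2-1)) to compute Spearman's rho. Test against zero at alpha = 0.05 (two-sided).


Step 1: Rank x and y separately (midranks; no ties here).
rank(x): 15->8, 18->10, 12->6, 1->1, 2->2, 13->7, 5->3, 19->11, 9->5, 8->4, 16->9
rank(y): 8->8, 10->10, 3->3, 1->1, 4->4, 7->7, 6->6, 11->11, 5->5, 2->2, 9->9
Step 2: d_i = R_x(i) - R_y(i); compute d_i^2.
  (8-8)^2=0, (10-10)^2=0, (6-3)^2=9, (1-1)^2=0, (2-4)^2=4, (7-7)^2=0, (3-6)^2=9, (11-11)^2=0, (5-5)^2=0, (4-2)^2=4, (9-9)^2=0
sum(d^2) = 26.
Step 3: rho = 1 - 6*26 / (11*(11^2 - 1)) = 1 - 156/1320 = 0.881818.
Step 4: Under H0, t = rho * sqrt((n-2)/(1-rho^2)) = 5.6097 ~ t(9).
Step 5: Two-sided p-value from the t-distribution with 9 df = 0.000330.
Step 6: alpha = 0.05. reject H0.

rho = 0.8818, p = 0.000330, reject H0 at alpha = 0.05.


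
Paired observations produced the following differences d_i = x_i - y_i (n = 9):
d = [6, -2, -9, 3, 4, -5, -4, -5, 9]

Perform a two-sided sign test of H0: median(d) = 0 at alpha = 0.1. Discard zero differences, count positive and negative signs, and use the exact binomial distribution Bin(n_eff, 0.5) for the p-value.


Step 1: Discard zero differences. Original n = 9; n_eff = number of nonzero differences = 9.
Nonzero differences (with sign): +6, -2, -9, +3, +4, -5, -4, -5, +9
Step 2: Count signs: positive = 4, negative = 5.
Step 3: Under H0: P(positive) = 0.5, so the number of positives S ~ Bin(9, 0.5).
Step 4: Two-sided exact p-value = sum of Bin(9,0.5) probabilities at or below the observed probability = 1.000000.
Step 5: alpha = 0.1. fail to reject H0.

n_eff = 9, pos = 4, neg = 5, p = 1.000000, fail to reject H0.


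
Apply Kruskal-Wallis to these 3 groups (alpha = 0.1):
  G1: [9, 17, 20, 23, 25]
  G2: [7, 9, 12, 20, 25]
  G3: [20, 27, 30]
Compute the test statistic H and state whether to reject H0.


Step 1: Combine all N = 13 observations and assign midranks.
sorted (value, group, rank): (7,G2,1), (9,G1,2.5), (9,G2,2.5), (12,G2,4), (17,G1,5), (20,G1,7), (20,G2,7), (20,G3,7), (23,G1,9), (25,G1,10.5), (25,G2,10.5), (27,G3,12), (30,G3,13)
Step 2: Sum ranks within each group.
R_1 = 34 (n_1 = 5)
R_2 = 25 (n_2 = 5)
R_3 = 32 (n_3 = 3)
Step 3: H = 12/(N(N+1)) * sum(R_i^2/n_i) - 3(N+1)
     = 12/(13*14) * (34^2/5 + 25^2/5 + 32^2/3) - 3*14
     = 0.065934 * 697.533 - 42
     = 3.991209.
Step 4: Ties present; correction factor C = 1 - 36/(13^3 - 13) = 0.983516. Corrected H = 3.991209 / 0.983516 = 4.058101.
Step 5: Under H0, H ~ chi^2(2); p-value = 0.131460.
Step 6: alpha = 0.1. fail to reject H0.

H = 4.0581, df = 2, p = 0.131460, fail to reject H0.


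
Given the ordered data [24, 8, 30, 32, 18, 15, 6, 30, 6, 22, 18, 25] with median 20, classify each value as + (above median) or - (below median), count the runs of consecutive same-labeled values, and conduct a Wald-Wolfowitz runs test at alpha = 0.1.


Step 1: Compute median = 20; label A = above, B = below.
Labels in order: ABAABBBABABA  (n_A = 6, n_B = 6)
Step 2: Count runs R = 9.
Step 3: Under H0 (random ordering), E[R] = 2*n_A*n_B/(n_A+n_B) + 1 = 2*6*6/12 + 1 = 7.0000.
        Var[R] = 2*n_A*n_B*(2*n_A*n_B - n_A - n_B) / ((n_A+n_B)^2 * (n_A+n_B-1)) = 4320/1584 = 2.7273.
        SD[R] = 1.6514.
Step 4: Continuity-corrected z = (R - 0.5 - E[R]) / SD[R] = (9 - 0.5 - 7.0000) / 1.6514 = 0.9083.
Step 5: Two-sided p-value via normal approximation = 2*(1 - Phi(|z|)) = 0.363722.
Step 6: alpha = 0.1. fail to reject H0.

R = 9, z = 0.9083, p = 0.363722, fail to reject H0.


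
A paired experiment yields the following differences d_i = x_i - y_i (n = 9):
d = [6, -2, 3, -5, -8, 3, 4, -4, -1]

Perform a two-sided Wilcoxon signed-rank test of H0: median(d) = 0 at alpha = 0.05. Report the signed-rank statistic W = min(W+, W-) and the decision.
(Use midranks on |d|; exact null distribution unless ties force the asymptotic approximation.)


Step 1: Drop any zero differences (none here) and take |d_i|.
|d| = [6, 2, 3, 5, 8, 3, 4, 4, 1]
Step 2: Midrank |d_i| (ties get averaged ranks).
ranks: |6|->8, |2|->2, |3|->3.5, |5|->7, |8|->9, |3|->3.5, |4|->5.5, |4|->5.5, |1|->1
Step 3: Attach original signs; sum ranks with positive sign and with negative sign.
W+ = 8 + 3.5 + 3.5 + 5.5 = 20.5
W- = 2 + 7 + 9 + 5.5 + 1 = 24.5
(Check: W+ + W- = 45 should equal n(n+1)/2 = 45.)
Step 4: Test statistic W = min(W+, W-) = 20.5.
Step 5: Ties in |d|, so use the tie-corrected normal approximation.
        E[W] = n(n+1)/4 = 9*10/4 = 22.5.
        Tie groups: |d|=3 (t=2), |d|=4 (t=2); sum(t^3 - t) = 12.
        Var[W] = n(n+1)(2n+1)/24 - sum(t^3-t)/48 = 1710/24 - 12/48 = 71.
        z = (W - E[W]) / sqrt(Var[W]) = (20.5 - 22.5) / 8.4261 = -0.2374.
        Two-sided p = 2*Phi(z) = 0.812380.
Step 6: alpha = 0.05. fail to reject H0.

W+ = 20.5, W- = 24.5, W = min = 20.5, p = 0.812380, fail to reject H0.


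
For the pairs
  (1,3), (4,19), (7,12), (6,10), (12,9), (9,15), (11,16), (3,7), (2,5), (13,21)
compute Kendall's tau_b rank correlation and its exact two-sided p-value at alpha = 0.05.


Step 1: Enumerate the 45 unordered pairs (i,j) with i<j and classify each by sign(x_j-x_i) * sign(y_j-y_i).
  (1,2):dx=+3,dy=+16->C; (1,3):dx=+6,dy=+9->C; (1,4):dx=+5,dy=+7->C; (1,5):dx=+11,dy=+6->C
  (1,6):dx=+8,dy=+12->C; (1,7):dx=+10,dy=+13->C; (1,8):dx=+2,dy=+4->C; (1,9):dx=+1,dy=+2->C
  (1,10):dx=+12,dy=+18->C; (2,3):dx=+3,dy=-7->D; (2,4):dx=+2,dy=-9->D; (2,5):dx=+8,dy=-10->D
  (2,6):dx=+5,dy=-4->D; (2,7):dx=+7,dy=-3->D; (2,8):dx=-1,dy=-12->C; (2,9):dx=-2,dy=-14->C
  (2,10):dx=+9,dy=+2->C; (3,4):dx=-1,dy=-2->C; (3,5):dx=+5,dy=-3->D; (3,6):dx=+2,dy=+3->C
  (3,7):dx=+4,dy=+4->C; (3,8):dx=-4,dy=-5->C; (3,9):dx=-5,dy=-7->C; (3,10):dx=+6,dy=+9->C
  (4,5):dx=+6,dy=-1->D; (4,6):dx=+3,dy=+5->C; (4,7):dx=+5,dy=+6->C; (4,8):dx=-3,dy=-3->C
  (4,9):dx=-4,dy=-5->C; (4,10):dx=+7,dy=+11->C; (5,6):dx=-3,dy=+6->D; (5,7):dx=-1,dy=+7->D
  (5,8):dx=-9,dy=-2->C; (5,9):dx=-10,dy=-4->C; (5,10):dx=+1,dy=+12->C; (6,7):dx=+2,dy=+1->C
  (6,8):dx=-6,dy=-8->C; (6,9):dx=-7,dy=-10->C; (6,10):dx=+4,dy=+6->C; (7,8):dx=-8,dy=-9->C
  (7,9):dx=-9,dy=-11->C; (7,10):dx=+2,dy=+5->C; (8,9):dx=-1,dy=-2->C; (8,10):dx=+10,dy=+14->C
  (9,10):dx=+11,dy=+16->C
Step 2: C = 36, D = 9, total pairs = 45.
Step 3: tau = (C - D)/(n(n-1)/2) = (36 - 9)/45 = 0.600000.
Step 4: Exact two-sided p-value (enumerate n! = 3628800 permutations of y under H0): p = 0.016666.
Step 5: alpha = 0.05. reject H0.

tau_b = 0.6000 (C=36, D=9), p = 0.016666, reject H0.


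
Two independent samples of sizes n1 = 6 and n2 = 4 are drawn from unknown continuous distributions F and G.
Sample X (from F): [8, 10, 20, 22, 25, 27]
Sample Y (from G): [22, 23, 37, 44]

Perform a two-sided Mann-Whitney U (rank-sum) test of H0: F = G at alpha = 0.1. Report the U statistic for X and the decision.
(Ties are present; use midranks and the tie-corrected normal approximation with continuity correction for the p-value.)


Step 1: Combine and sort all 10 observations; assign midranks.
sorted (value, group): (8,X), (10,X), (20,X), (22,X), (22,Y), (23,Y), (25,X), (27,X), (37,Y), (44,Y)
ranks: 8->1, 10->2, 20->3, 22->4.5, 22->4.5, 23->6, 25->7, 27->8, 37->9, 44->10
Step 2: Rank sum for X: R1 = 1 + 2 + 3 + 4.5 + 7 + 8 = 25.5.
Step 3: U_X = R1 - n1(n1+1)/2 = 25.5 - 6*7/2 = 25.5 - 21 = 4.5.
       U_Y = n1*n2 - U_X = 24 - 4.5 = 19.5.
Step 4: Ties are present, so use the tie-corrected normal approximation (with continuity correction) for the p-value.
Step 5: p-value = 0.134407; compare to alpha = 0.1. fail to reject H0.

U_X = 4.5, p = 0.134407, fail to reject H0 at alpha = 0.1.


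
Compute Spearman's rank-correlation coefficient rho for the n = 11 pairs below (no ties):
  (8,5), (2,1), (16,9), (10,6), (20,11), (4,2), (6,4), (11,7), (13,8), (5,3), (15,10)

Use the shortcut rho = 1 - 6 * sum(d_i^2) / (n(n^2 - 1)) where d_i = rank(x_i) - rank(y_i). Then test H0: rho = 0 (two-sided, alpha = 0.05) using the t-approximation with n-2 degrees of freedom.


Step 1: Rank x and y separately (midranks; no ties here).
rank(x): 8->5, 2->1, 16->10, 10->6, 20->11, 4->2, 6->4, 11->7, 13->8, 5->3, 15->9
rank(y): 5->5, 1->1, 9->9, 6->6, 11->11, 2->2, 4->4, 7->7, 8->8, 3->3, 10->10
Step 2: d_i = R_x(i) - R_y(i); compute d_i^2.
  (5-5)^2=0, (1-1)^2=0, (10-9)^2=1, (6-6)^2=0, (11-11)^2=0, (2-2)^2=0, (4-4)^2=0, (7-7)^2=0, (8-8)^2=0, (3-3)^2=0, (9-10)^2=1
sum(d^2) = 2.
Step 3: rho = 1 - 6*2 / (11*(11^2 - 1)) = 1 - 12/1320 = 0.990909.
Step 4: Under H0, t = rho * sqrt((n-2)/(1-rho^2)) = 22.0966 ~ t(9).
Step 5: Two-sided p-value from the t-distribution with 9 df = 0.000000.
Step 6: alpha = 0.05. reject H0.

rho = 0.9909, p = 0.000000, reject H0 at alpha = 0.05.


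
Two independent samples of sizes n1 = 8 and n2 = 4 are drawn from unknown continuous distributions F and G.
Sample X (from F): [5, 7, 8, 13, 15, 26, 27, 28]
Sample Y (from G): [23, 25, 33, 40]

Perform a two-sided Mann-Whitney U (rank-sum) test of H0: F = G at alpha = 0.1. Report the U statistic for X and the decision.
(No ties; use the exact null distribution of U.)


Step 1: Combine and sort all 12 observations; assign midranks.
sorted (value, group): (5,X), (7,X), (8,X), (13,X), (15,X), (23,Y), (25,Y), (26,X), (27,X), (28,X), (33,Y), (40,Y)
ranks: 5->1, 7->2, 8->3, 13->4, 15->5, 23->6, 25->7, 26->8, 27->9, 28->10, 33->11, 40->12
Step 2: Rank sum for X: R1 = 1 + 2 + 3 + 4 + 5 + 8 + 9 + 10 = 42.
Step 3: U_X = R1 - n1(n1+1)/2 = 42 - 8*9/2 = 42 - 36 = 6.
       U_Y = n1*n2 - U_X = 32 - 6 = 26.
Step 4: No ties, so the exact null distribution of U (based on enumerating the C(12,8) = 495 equally likely rank assignments) gives the two-sided p-value.
Step 5: p-value = 0.109091; compare to alpha = 0.1. fail to reject H0.

U_X = 6, p = 0.109091, fail to reject H0 at alpha = 0.1.


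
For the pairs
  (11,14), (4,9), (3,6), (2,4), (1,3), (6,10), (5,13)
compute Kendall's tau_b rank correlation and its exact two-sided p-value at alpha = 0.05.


Step 1: Enumerate the 21 unordered pairs (i,j) with i<j and classify each by sign(x_j-x_i) * sign(y_j-y_i).
  (1,2):dx=-7,dy=-5->C; (1,3):dx=-8,dy=-8->C; (1,4):dx=-9,dy=-10->C; (1,5):dx=-10,dy=-11->C
  (1,6):dx=-5,dy=-4->C; (1,7):dx=-6,dy=-1->C; (2,3):dx=-1,dy=-3->C; (2,4):dx=-2,dy=-5->C
  (2,5):dx=-3,dy=-6->C; (2,6):dx=+2,dy=+1->C; (2,7):dx=+1,dy=+4->C; (3,4):dx=-1,dy=-2->C
  (3,5):dx=-2,dy=-3->C; (3,6):dx=+3,dy=+4->C; (3,7):dx=+2,dy=+7->C; (4,5):dx=-1,dy=-1->C
  (4,6):dx=+4,dy=+6->C; (4,7):dx=+3,dy=+9->C; (5,6):dx=+5,dy=+7->C; (5,7):dx=+4,dy=+10->C
  (6,7):dx=-1,dy=+3->D
Step 2: C = 20, D = 1, total pairs = 21.
Step 3: tau = (C - D)/(n(n-1)/2) = (20 - 1)/21 = 0.904762.
Step 4: Exact two-sided p-value (enumerate n! = 5040 permutations of y under H0): p = 0.002778.
Step 5: alpha = 0.05. reject H0.

tau_b = 0.9048 (C=20, D=1), p = 0.002778, reject H0.


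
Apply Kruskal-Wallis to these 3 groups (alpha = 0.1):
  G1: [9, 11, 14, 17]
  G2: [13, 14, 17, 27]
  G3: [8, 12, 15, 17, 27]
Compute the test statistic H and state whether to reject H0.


Step 1: Combine all N = 13 observations and assign midranks.
sorted (value, group, rank): (8,G3,1), (9,G1,2), (11,G1,3), (12,G3,4), (13,G2,5), (14,G1,6.5), (14,G2,6.5), (15,G3,8), (17,G1,10), (17,G2,10), (17,G3,10), (27,G2,12.5), (27,G3,12.5)
Step 2: Sum ranks within each group.
R_1 = 21.5 (n_1 = 4)
R_2 = 34 (n_2 = 4)
R_3 = 35.5 (n_3 = 5)
Step 3: H = 12/(N(N+1)) * sum(R_i^2/n_i) - 3(N+1)
     = 12/(13*14) * (21.5^2/4 + 34^2/4 + 35.5^2/5) - 3*14
     = 0.065934 * 656.612 - 42
     = 1.293132.
Step 4: Ties present; correction factor C = 1 - 36/(13^3 - 13) = 0.983516. Corrected H = 1.293132 / 0.983516 = 1.314804.
Step 5: Under H0, H ~ chi^2(2); p-value = 0.518196.
Step 6: alpha = 0.1. fail to reject H0.

H = 1.3148, df = 2, p = 0.518196, fail to reject H0.


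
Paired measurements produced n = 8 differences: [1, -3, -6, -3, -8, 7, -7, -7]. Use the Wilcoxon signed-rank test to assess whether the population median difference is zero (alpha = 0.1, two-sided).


Step 1: Drop any zero differences (none here) and take |d_i|.
|d| = [1, 3, 6, 3, 8, 7, 7, 7]
Step 2: Midrank |d_i| (ties get averaged ranks).
ranks: |1|->1, |3|->2.5, |6|->4, |3|->2.5, |8|->8, |7|->6, |7|->6, |7|->6
Step 3: Attach original signs; sum ranks with positive sign and with negative sign.
W+ = 1 + 6 = 7
W- = 2.5 + 4 + 2.5 + 8 + 6 + 6 = 29
(Check: W+ + W- = 36 should equal n(n+1)/2 = 36.)
Step 4: Test statistic W = min(W+, W-) = 7.
Step 5: Ties in |d|, so use the tie-corrected normal approximation.
        E[W] = n(n+1)/4 = 8*9/4 = 18.
        Tie groups: |d|=3 (t=2), |d|=7 (t=3); sum(t^3 - t) = 30.
        Var[W] = n(n+1)(2n+1)/24 - sum(t^3-t)/48 = 1224/24 - 30/48 = 50.375.
        z = (W - E[W]) / sqrt(Var[W]) = (7 - 18) / 7.0975 = -1.5498.
        Two-sided p = 2*Phi(z) = 0.121181.
Step 6: alpha = 0.1. fail to reject H0.

W+ = 7, W- = 29, W = min = 7, p = 0.121181, fail to reject H0.


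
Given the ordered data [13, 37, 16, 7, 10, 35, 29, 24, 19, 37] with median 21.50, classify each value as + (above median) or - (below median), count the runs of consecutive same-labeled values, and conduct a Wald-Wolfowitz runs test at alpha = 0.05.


Step 1: Compute median = 21.50; label A = above, B = below.
Labels in order: BABBBAAABA  (n_A = 5, n_B = 5)
Step 2: Count runs R = 6.
Step 3: Under H0 (random ordering), E[R] = 2*n_A*n_B/(n_A+n_B) + 1 = 2*5*5/10 + 1 = 6.0000.
        Var[R] = 2*n_A*n_B*(2*n_A*n_B - n_A - n_B) / ((n_A+n_B)^2 * (n_A+n_B-1)) = 2000/900 = 2.2222.
        SD[R] = 1.4907.
Step 4: R = E[R], so z = 0 with no continuity correction.
Step 5: Two-sided p-value via normal approximation = 2*(1 - Phi(|z|)) = 1.000000.
Step 6: alpha = 0.05. fail to reject H0.

R = 6, z = 0.0000, p = 1.000000, fail to reject H0.


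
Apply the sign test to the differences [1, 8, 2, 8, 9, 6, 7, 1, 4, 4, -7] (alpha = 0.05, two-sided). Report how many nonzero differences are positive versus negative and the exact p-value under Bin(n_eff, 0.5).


Step 1: Discard zero differences. Original n = 11; n_eff = number of nonzero differences = 11.
Nonzero differences (with sign): +1, +8, +2, +8, +9, +6, +7, +1, +4, +4, -7
Step 2: Count signs: positive = 10, negative = 1.
Step 3: Under H0: P(positive) = 0.5, so the number of positives S ~ Bin(11, 0.5).
Step 4: Two-sided exact p-value = sum of Bin(11,0.5) probabilities at or below the observed probability = 0.011719.
Step 5: alpha = 0.05. reject H0.

n_eff = 11, pos = 10, neg = 1, p = 0.011719, reject H0.


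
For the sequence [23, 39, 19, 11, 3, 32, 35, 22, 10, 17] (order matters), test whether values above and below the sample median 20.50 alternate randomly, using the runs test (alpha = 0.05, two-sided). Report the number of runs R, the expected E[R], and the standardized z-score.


Step 1: Compute median = 20.50; label A = above, B = below.
Labels in order: AABBBAAABB  (n_A = 5, n_B = 5)
Step 2: Count runs R = 4.
Step 3: Under H0 (random ordering), E[R] = 2*n_A*n_B/(n_A+n_B) + 1 = 2*5*5/10 + 1 = 6.0000.
        Var[R] = 2*n_A*n_B*(2*n_A*n_B - n_A - n_B) / ((n_A+n_B)^2 * (n_A+n_B-1)) = 2000/900 = 2.2222.
        SD[R] = 1.4907.
Step 4: Continuity-corrected z = (R + 0.5 - E[R]) / SD[R] = (4 + 0.5 - 6.0000) / 1.4907 = -1.0062.
Step 5: Two-sided p-value via normal approximation = 2*(1 - Phi(|z|)) = 0.314305.
Step 6: alpha = 0.05. fail to reject H0.

R = 4, z = -1.0062, p = 0.314305, fail to reject H0.


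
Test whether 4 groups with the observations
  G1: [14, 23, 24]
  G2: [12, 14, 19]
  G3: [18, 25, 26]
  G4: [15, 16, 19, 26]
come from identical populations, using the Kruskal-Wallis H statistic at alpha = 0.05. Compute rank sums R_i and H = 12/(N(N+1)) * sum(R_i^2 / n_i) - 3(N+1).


Step 1: Combine all N = 13 observations and assign midranks.
sorted (value, group, rank): (12,G2,1), (14,G1,2.5), (14,G2,2.5), (15,G4,4), (16,G4,5), (18,G3,6), (19,G2,7.5), (19,G4,7.5), (23,G1,9), (24,G1,10), (25,G3,11), (26,G3,12.5), (26,G4,12.5)
Step 2: Sum ranks within each group.
R_1 = 21.5 (n_1 = 3)
R_2 = 11 (n_2 = 3)
R_3 = 29.5 (n_3 = 3)
R_4 = 29 (n_4 = 4)
Step 3: H = 12/(N(N+1)) * sum(R_i^2/n_i) - 3(N+1)
     = 12/(13*14) * (21.5^2/3 + 11^2/3 + 29.5^2/3 + 29^2/4) - 3*14
     = 0.065934 * 694.75 - 42
     = 3.807692.
Step 4: Ties present; correction factor C = 1 - 18/(13^3 - 13) = 0.991758. Corrected H = 3.807692 / 0.991758 = 3.839335.
Step 5: Under H0, H ~ chi^2(3); p-value = 0.279344.
Step 6: alpha = 0.05. fail to reject H0.

H = 3.8393, df = 3, p = 0.279344, fail to reject H0.


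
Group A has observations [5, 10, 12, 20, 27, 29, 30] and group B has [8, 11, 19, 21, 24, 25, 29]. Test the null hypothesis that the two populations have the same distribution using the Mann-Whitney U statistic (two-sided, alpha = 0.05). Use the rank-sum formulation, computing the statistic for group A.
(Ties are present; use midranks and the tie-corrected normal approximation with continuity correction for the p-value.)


Step 1: Combine and sort all 14 observations; assign midranks.
sorted (value, group): (5,X), (8,Y), (10,X), (11,Y), (12,X), (19,Y), (20,X), (21,Y), (24,Y), (25,Y), (27,X), (29,X), (29,Y), (30,X)
ranks: 5->1, 8->2, 10->3, 11->4, 12->5, 19->6, 20->7, 21->8, 24->9, 25->10, 27->11, 29->12.5, 29->12.5, 30->14
Step 2: Rank sum for X: R1 = 1 + 3 + 5 + 7 + 11 + 12.5 + 14 = 53.5.
Step 3: U_X = R1 - n1(n1+1)/2 = 53.5 - 7*8/2 = 53.5 - 28 = 25.5.
       U_Y = n1*n2 - U_X = 49 - 25.5 = 23.5.
Step 4: Ties are present, so use the tie-corrected normal approximation (with continuity correction) for the p-value.
Step 5: p-value = 0.949004; compare to alpha = 0.05. fail to reject H0.

U_X = 25.5, p = 0.949004, fail to reject H0 at alpha = 0.05.


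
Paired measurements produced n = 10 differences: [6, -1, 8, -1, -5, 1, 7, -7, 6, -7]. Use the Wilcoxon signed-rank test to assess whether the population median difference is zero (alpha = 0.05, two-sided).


Step 1: Drop any zero differences (none here) and take |d_i|.
|d| = [6, 1, 8, 1, 5, 1, 7, 7, 6, 7]
Step 2: Midrank |d_i| (ties get averaged ranks).
ranks: |6|->5.5, |1|->2, |8|->10, |1|->2, |5|->4, |1|->2, |7|->8, |7|->8, |6|->5.5, |7|->8
Step 3: Attach original signs; sum ranks with positive sign and with negative sign.
W+ = 5.5 + 10 + 2 + 8 + 5.5 = 31
W- = 2 + 2 + 4 + 8 + 8 = 24
(Check: W+ + W- = 55 should equal n(n+1)/2 = 55.)
Step 4: Test statistic W = min(W+, W-) = 24.
Step 5: Ties in |d|, so use the tie-corrected normal approximation.
        E[W] = n(n+1)/4 = 10*11/4 = 27.5.
        Tie groups: |d|=1 (t=3), |d|=6 (t=2), |d|=7 (t=3); sum(t^3 - t) = 54.
        Var[W] = n(n+1)(2n+1)/24 - sum(t^3-t)/48 = 2310/24 - 54/48 = 95.125.
        z = (W - E[W]) / sqrt(Var[W]) = (24 - 27.5) / 9.7532 = -0.3589.
        Two-sided p = 2*Phi(z) = 0.719703.
Step 6: alpha = 0.05. fail to reject H0.

W+ = 31, W- = 24, W = min = 24, p = 0.719703, fail to reject H0.


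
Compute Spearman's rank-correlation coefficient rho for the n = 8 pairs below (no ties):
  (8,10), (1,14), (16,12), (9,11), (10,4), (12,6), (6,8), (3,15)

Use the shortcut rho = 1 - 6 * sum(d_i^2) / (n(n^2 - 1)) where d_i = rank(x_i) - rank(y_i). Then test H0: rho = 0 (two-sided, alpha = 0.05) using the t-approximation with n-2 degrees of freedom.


Step 1: Rank x and y separately (midranks; no ties here).
rank(x): 8->4, 1->1, 16->8, 9->5, 10->6, 12->7, 6->3, 3->2
rank(y): 10->4, 14->7, 12->6, 11->5, 4->1, 6->2, 8->3, 15->8
Step 2: d_i = R_x(i) - R_y(i); compute d_i^2.
  (4-4)^2=0, (1-7)^2=36, (8-6)^2=4, (5-5)^2=0, (6-1)^2=25, (7-2)^2=25, (3-3)^2=0, (2-8)^2=36
sum(d^2) = 126.
Step 3: rho = 1 - 6*126 / (8*(8^2 - 1)) = 1 - 756/504 = -0.500000.
Step 4: Under H0, t = rho * sqrt((n-2)/(1-rho^2)) = -1.4142 ~ t(6).
Step 5: Two-sided p-value from the t-distribution with 6 df = 0.207031.
Step 6: alpha = 0.05. fail to reject H0.

rho = -0.5000, p = 0.207031, fail to reject H0 at alpha = 0.05.


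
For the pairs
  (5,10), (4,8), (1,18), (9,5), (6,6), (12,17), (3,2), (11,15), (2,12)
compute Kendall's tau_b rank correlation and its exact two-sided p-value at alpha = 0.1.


Step 1: Enumerate the 36 unordered pairs (i,j) with i<j and classify each by sign(x_j-x_i) * sign(y_j-y_i).
  (1,2):dx=-1,dy=-2->C; (1,3):dx=-4,dy=+8->D; (1,4):dx=+4,dy=-5->D; (1,5):dx=+1,dy=-4->D
  (1,6):dx=+7,dy=+7->C; (1,7):dx=-2,dy=-8->C; (1,8):dx=+6,dy=+5->C; (1,9):dx=-3,dy=+2->D
  (2,3):dx=-3,dy=+10->D; (2,4):dx=+5,dy=-3->D; (2,5):dx=+2,dy=-2->D; (2,6):dx=+8,dy=+9->C
  (2,7):dx=-1,dy=-6->C; (2,8):dx=+7,dy=+7->C; (2,9):dx=-2,dy=+4->D; (3,4):dx=+8,dy=-13->D
  (3,5):dx=+5,dy=-12->D; (3,6):dx=+11,dy=-1->D; (3,7):dx=+2,dy=-16->D; (3,8):dx=+10,dy=-3->D
  (3,9):dx=+1,dy=-6->D; (4,5):dx=-3,dy=+1->D; (4,6):dx=+3,dy=+12->C; (4,7):dx=-6,dy=-3->C
  (4,8):dx=+2,dy=+10->C; (4,9):dx=-7,dy=+7->D; (5,6):dx=+6,dy=+11->C; (5,7):dx=-3,dy=-4->C
  (5,8):dx=+5,dy=+9->C; (5,9):dx=-4,dy=+6->D; (6,7):dx=-9,dy=-15->C; (6,8):dx=-1,dy=-2->C
  (6,9):dx=-10,dy=-5->C; (7,8):dx=+8,dy=+13->C; (7,9):dx=-1,dy=+10->D; (8,9):dx=-9,dy=-3->C
Step 2: C = 18, D = 18, total pairs = 36.
Step 3: tau = (C - D)/(n(n-1)/2) = (18 - 18)/36 = 0.000000.
Step 4: Exact two-sided p-value (enumerate n! = 362880 permutations of y under H0): p = 1.000000.
Step 5: alpha = 0.1. fail to reject H0.

tau_b = 0.0000 (C=18, D=18), p = 1.000000, fail to reject H0.


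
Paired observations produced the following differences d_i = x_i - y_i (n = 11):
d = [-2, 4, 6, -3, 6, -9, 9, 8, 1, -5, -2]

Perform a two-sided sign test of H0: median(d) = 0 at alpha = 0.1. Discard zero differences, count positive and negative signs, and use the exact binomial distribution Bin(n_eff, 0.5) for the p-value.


Step 1: Discard zero differences. Original n = 11; n_eff = number of nonzero differences = 11.
Nonzero differences (with sign): -2, +4, +6, -3, +6, -9, +9, +8, +1, -5, -2
Step 2: Count signs: positive = 6, negative = 5.
Step 3: Under H0: P(positive) = 0.5, so the number of positives S ~ Bin(11, 0.5).
Step 4: Two-sided exact p-value = sum of Bin(11,0.5) probabilities at or below the observed probability = 1.000000.
Step 5: alpha = 0.1. fail to reject H0.

n_eff = 11, pos = 6, neg = 5, p = 1.000000, fail to reject H0.


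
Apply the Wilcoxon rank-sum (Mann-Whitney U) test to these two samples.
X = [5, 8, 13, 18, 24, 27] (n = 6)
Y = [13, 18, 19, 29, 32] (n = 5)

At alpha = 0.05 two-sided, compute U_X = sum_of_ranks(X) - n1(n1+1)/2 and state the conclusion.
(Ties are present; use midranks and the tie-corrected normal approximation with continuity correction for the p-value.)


Step 1: Combine and sort all 11 observations; assign midranks.
sorted (value, group): (5,X), (8,X), (13,X), (13,Y), (18,X), (18,Y), (19,Y), (24,X), (27,X), (29,Y), (32,Y)
ranks: 5->1, 8->2, 13->3.5, 13->3.5, 18->5.5, 18->5.5, 19->7, 24->8, 27->9, 29->10, 32->11
Step 2: Rank sum for X: R1 = 1 + 2 + 3.5 + 5.5 + 8 + 9 = 29.
Step 3: U_X = R1 - n1(n1+1)/2 = 29 - 6*7/2 = 29 - 21 = 8.
       U_Y = n1*n2 - U_X = 30 - 8 = 22.
Step 4: Ties are present, so use the tie-corrected normal approximation (with continuity correction) for the p-value.
Step 5: p-value = 0.233197; compare to alpha = 0.05. fail to reject H0.

U_X = 8, p = 0.233197, fail to reject H0 at alpha = 0.05.


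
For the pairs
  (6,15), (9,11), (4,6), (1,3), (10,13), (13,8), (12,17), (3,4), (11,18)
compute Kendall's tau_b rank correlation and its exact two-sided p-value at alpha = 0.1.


Step 1: Enumerate the 36 unordered pairs (i,j) with i<j and classify each by sign(x_j-x_i) * sign(y_j-y_i).
  (1,2):dx=+3,dy=-4->D; (1,3):dx=-2,dy=-9->C; (1,4):dx=-5,dy=-12->C; (1,5):dx=+4,dy=-2->D
  (1,6):dx=+7,dy=-7->D; (1,7):dx=+6,dy=+2->C; (1,8):dx=-3,dy=-11->C; (1,9):dx=+5,dy=+3->C
  (2,3):dx=-5,dy=-5->C; (2,4):dx=-8,dy=-8->C; (2,5):dx=+1,dy=+2->C; (2,6):dx=+4,dy=-3->D
  (2,7):dx=+3,dy=+6->C; (2,8):dx=-6,dy=-7->C; (2,9):dx=+2,dy=+7->C; (3,4):dx=-3,dy=-3->C
  (3,5):dx=+6,dy=+7->C; (3,6):dx=+9,dy=+2->C; (3,7):dx=+8,dy=+11->C; (3,8):dx=-1,dy=-2->C
  (3,9):dx=+7,dy=+12->C; (4,5):dx=+9,dy=+10->C; (4,6):dx=+12,dy=+5->C; (4,7):dx=+11,dy=+14->C
  (4,8):dx=+2,dy=+1->C; (4,9):dx=+10,dy=+15->C; (5,6):dx=+3,dy=-5->D; (5,7):dx=+2,dy=+4->C
  (5,8):dx=-7,dy=-9->C; (5,9):dx=+1,dy=+5->C; (6,7):dx=-1,dy=+9->D; (6,8):dx=-10,dy=-4->C
  (6,9):dx=-2,dy=+10->D; (7,8):dx=-9,dy=-13->C; (7,9):dx=-1,dy=+1->D; (8,9):dx=+8,dy=+14->C
Step 2: C = 28, D = 8, total pairs = 36.
Step 3: tau = (C - D)/(n(n-1)/2) = (28 - 8)/36 = 0.555556.
Step 4: Exact two-sided p-value (enumerate n! = 362880 permutations of y under H0): p = 0.044615.
Step 5: alpha = 0.1. reject H0.

tau_b = 0.5556 (C=28, D=8), p = 0.044615, reject H0.


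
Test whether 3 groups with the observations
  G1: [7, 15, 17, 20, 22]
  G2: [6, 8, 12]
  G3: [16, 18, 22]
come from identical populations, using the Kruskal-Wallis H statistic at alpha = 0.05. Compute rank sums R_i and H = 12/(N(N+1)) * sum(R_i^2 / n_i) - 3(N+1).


Step 1: Combine all N = 11 observations and assign midranks.
sorted (value, group, rank): (6,G2,1), (7,G1,2), (8,G2,3), (12,G2,4), (15,G1,5), (16,G3,6), (17,G1,7), (18,G3,8), (20,G1,9), (22,G1,10.5), (22,G3,10.5)
Step 2: Sum ranks within each group.
R_1 = 33.5 (n_1 = 5)
R_2 = 8 (n_2 = 3)
R_3 = 24.5 (n_3 = 3)
Step 3: H = 12/(N(N+1)) * sum(R_i^2/n_i) - 3(N+1)
     = 12/(11*12) * (33.5^2/5 + 8^2/3 + 24.5^2/3) - 3*12
     = 0.090909 * 445.867 - 36
     = 4.533333.
Step 4: Ties present; correction factor C = 1 - 6/(11^3 - 11) = 0.995455. Corrected H = 4.533333 / 0.995455 = 4.554033.
Step 5: Under H0, H ~ chi^2(2); p-value = 0.102590.
Step 6: alpha = 0.05. fail to reject H0.

H = 4.5540, df = 2, p = 0.102590, fail to reject H0.


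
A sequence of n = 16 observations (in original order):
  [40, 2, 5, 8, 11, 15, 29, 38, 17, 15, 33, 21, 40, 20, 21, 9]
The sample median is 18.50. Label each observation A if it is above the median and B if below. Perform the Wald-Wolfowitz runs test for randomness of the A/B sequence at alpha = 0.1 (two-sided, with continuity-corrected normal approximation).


Step 1: Compute median = 18.50; label A = above, B = below.
Labels in order: ABBBBBAABBAAAAAB  (n_A = 8, n_B = 8)
Step 2: Count runs R = 6.
Step 3: Under H0 (random ordering), E[R] = 2*n_A*n_B/(n_A+n_B) + 1 = 2*8*8/16 + 1 = 9.0000.
        Var[R] = 2*n_A*n_B*(2*n_A*n_B - n_A - n_B) / ((n_A+n_B)^2 * (n_A+n_B-1)) = 14336/3840 = 3.7333.
        SD[R] = 1.9322.
Step 4: Continuity-corrected z = (R + 0.5 - E[R]) / SD[R] = (6 + 0.5 - 9.0000) / 1.9322 = -1.2939.
Step 5: Two-sided p-value via normal approximation = 2*(1 - Phi(|z|)) = 0.195709.
Step 6: alpha = 0.1. fail to reject H0.

R = 6, z = -1.2939, p = 0.195709, fail to reject H0.
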